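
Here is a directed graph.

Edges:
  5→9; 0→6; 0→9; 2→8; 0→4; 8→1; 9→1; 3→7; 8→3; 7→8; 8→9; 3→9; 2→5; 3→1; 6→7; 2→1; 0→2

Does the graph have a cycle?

Yes

DFS with white/gray/black marking, starting from 6:
6 gray
  7 gray
    8 gray
      9 gray
        1 gray
        1 black
      9 black
      3 gray
        3→1: 1 black — skip
        3→7: 7 is gray → back edge
Back edge found, so a cycle exists: 7 → 8 → 3 → 7.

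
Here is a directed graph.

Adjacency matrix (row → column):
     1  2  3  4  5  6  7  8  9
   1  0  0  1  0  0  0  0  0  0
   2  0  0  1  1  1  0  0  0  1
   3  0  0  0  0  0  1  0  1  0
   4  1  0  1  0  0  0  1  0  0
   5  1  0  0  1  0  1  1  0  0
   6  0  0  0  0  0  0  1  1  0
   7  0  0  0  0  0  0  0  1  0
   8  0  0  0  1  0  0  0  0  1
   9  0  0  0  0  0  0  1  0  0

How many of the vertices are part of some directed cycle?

A vertex is on a directed cycle iff it belongs to a strongly connected component of size ≥ 2 (or has a self-loop).
The vertices on cycles are {1, 3, 4, 6, 7, 8, 9} — 7 in total.

7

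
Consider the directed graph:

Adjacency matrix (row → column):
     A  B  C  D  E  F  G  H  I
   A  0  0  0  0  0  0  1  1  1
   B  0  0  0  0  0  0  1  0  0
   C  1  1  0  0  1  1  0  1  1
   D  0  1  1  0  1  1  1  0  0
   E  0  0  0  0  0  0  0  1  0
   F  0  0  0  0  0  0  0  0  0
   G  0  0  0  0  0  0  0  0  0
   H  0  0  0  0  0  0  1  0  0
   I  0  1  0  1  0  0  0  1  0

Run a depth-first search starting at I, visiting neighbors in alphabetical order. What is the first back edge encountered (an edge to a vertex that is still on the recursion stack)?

DFS from I (visiting neighbors in alphabetical order); mark gray on enter, black on exit:
I gray
  B gray
    G gray
    G black
  B black
  D gray
    D→B: B black — skip
    C gray
      A gray
        A→G: G black — skip
        H gray
          H→G: G black — skip
        H black
        A→I: I is gray → back edge
First back edge: A → I.

A→I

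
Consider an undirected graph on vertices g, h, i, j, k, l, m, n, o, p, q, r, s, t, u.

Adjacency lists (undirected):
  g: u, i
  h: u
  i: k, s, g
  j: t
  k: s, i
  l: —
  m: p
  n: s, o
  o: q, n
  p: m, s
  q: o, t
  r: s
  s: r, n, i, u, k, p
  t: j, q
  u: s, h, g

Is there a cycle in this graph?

Yes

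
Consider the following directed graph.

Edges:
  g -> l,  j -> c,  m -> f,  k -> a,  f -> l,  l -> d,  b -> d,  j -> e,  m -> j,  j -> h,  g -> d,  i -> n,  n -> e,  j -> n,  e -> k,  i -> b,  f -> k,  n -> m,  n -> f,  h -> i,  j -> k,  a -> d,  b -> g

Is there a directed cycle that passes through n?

n is on a cycle iff n can reach itself via ≥1 edge.
n → m → j → n — yes.

Yes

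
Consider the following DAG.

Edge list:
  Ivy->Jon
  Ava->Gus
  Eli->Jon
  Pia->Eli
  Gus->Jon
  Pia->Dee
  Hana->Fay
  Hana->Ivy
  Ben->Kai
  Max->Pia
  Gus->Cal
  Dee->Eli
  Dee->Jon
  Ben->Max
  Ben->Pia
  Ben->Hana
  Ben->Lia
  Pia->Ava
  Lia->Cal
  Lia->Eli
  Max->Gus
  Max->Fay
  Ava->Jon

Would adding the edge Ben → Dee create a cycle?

Adding Ben→Dee creates a cycle iff Dee can already reach Ben.
Explore from Dee: no path reaches Ben. The graph stays acyclic.

No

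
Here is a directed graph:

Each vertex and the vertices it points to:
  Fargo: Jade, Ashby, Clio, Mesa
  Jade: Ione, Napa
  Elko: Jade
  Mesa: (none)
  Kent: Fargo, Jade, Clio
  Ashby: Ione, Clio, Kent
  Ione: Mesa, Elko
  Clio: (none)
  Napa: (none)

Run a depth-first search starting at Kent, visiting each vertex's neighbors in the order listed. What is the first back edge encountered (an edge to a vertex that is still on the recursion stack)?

Elko→Jade

DFS from Kent (visiting each vertex's neighbors in the order listed); mark gray on enter, black on exit:
Kent gray
  Fargo gray
    Jade gray
      Ione gray
        Mesa gray
        Mesa black
        Elko gray
          Elko→Jade: Jade is gray → back edge
First back edge: Elko → Jade.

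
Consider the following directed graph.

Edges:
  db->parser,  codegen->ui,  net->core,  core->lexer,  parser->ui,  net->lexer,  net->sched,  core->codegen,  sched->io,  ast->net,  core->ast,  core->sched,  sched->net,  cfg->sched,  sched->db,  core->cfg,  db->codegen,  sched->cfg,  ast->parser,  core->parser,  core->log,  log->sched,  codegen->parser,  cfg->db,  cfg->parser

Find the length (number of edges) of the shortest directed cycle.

2

For each vertex v, BFS finds the shortest path from v back to v.
The shortest such closed walk is net → sched → net, length 2.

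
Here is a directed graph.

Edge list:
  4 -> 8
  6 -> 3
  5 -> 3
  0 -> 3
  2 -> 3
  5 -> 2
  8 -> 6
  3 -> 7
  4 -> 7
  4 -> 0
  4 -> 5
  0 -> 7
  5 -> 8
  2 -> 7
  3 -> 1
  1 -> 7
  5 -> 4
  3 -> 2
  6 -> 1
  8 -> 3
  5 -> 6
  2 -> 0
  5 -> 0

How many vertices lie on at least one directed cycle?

A vertex is on a directed cycle iff it belongs to a strongly connected component of size ≥ 2 (or has a self-loop).
The vertices on cycles are {0, 2, 3, 4, 5} — 5 in total.

5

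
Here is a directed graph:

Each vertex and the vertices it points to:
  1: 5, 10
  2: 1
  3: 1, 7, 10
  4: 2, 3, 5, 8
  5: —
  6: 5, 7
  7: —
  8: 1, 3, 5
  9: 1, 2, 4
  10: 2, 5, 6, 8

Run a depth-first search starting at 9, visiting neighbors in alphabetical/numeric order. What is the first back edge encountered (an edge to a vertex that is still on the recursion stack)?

2->1

DFS from 9 (visiting neighbors in alphabetical/numeric order); mark gray on enter, black on exit:
9 gray
  1 gray
    5 gray
    5 black
    10 gray
      2 gray
        2→1: 1 is gray → back edge
First back edge: 2 → 1.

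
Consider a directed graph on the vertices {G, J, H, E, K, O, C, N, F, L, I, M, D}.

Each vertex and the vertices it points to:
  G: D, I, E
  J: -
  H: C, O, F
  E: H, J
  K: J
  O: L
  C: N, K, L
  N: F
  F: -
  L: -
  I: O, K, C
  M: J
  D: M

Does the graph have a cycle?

DFS with white/gray/black marking, starting from I:
I gray
  O gray
    L gray
    L black
  O black
  K gray
    J gray
    J black
  K black
  C gray
    N gray
      F gray
      F black
    N black
    C→K: K black — skip
    C→L: L black — skip
  C black
I black
G gray
  D gray
    M gray
      M→J: J black — skip
    M black
  D black
  G→I: I black — skip
  E gray
    H gray
      H→C: C black — skip
      H→O: O black — skip
      H→F: F black — skip
    H black
    E→J: J black — skip
  E black
G black
Every edge goes to a white or black vertex — no back edge, so the graph is acyclic.

No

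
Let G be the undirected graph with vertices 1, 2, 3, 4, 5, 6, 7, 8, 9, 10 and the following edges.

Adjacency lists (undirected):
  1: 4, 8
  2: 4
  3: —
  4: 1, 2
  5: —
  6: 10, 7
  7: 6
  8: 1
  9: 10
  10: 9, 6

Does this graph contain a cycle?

DFS, tracking each vertex's parent; an edge to a visited non-parent vertex closes a cycle.
Start from 3:
visit 3 (parent –)
visit 1 (parent –)
  visit 4 (parent 1)
    4–1: parent, skip
    visit 2 (parent 4)
      2–4: parent, skip
  visit 8 (parent 1)
    8–1: parent, skip
visit 5 (parent –)
visit 6 (parent –)
  visit 10 (parent 6)
    visit 9 (parent 10)
      9–10: parent, skip
    10–6: parent, skip
  visit 7 (parent 6)
    7–6: parent, skip
No non-parent visited neighbor found — the graph is a forest.

No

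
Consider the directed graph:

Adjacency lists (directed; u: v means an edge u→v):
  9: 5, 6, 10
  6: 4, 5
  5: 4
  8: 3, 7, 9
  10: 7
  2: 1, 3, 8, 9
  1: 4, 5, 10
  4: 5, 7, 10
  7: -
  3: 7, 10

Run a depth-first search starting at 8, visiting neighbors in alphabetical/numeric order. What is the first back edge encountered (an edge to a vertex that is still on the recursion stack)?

DFS from 8 (visiting neighbors in alphabetical/numeric order); mark gray on enter, black on exit:
8 gray
  3 gray
    7 gray
    7 black
    10 gray
      10→7: 7 black — skip
    10 black
  3 black
  8→7: 7 black — skip
  9 gray
    5 gray
      4 gray
        4→5: 5 is gray → back edge
First back edge: 4 → 5.

4->5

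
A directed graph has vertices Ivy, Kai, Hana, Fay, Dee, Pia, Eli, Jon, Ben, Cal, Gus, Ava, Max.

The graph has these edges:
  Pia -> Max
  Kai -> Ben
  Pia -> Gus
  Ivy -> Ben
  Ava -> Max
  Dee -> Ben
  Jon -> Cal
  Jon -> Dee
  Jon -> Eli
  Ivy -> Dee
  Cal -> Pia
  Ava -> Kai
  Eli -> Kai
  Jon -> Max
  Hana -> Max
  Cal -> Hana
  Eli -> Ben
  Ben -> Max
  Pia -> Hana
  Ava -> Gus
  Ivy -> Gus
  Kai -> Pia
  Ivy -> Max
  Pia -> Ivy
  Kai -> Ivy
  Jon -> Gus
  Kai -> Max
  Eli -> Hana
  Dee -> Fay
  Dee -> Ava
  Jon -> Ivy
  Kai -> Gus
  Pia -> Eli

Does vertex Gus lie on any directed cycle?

No

Gus lies on a cycle iff there is a path from Gus back to itself.
Exploring from Gus, it never reaches itself; equivalently, its strongly connected component is a singleton.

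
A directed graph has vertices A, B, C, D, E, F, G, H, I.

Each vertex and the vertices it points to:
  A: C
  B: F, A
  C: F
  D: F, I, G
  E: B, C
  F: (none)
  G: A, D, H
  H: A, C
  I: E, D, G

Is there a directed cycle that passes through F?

F lies on a cycle iff there is a path from F back to itself.
Exploring from F, it never reaches itself; equivalently, its strongly connected component is a singleton.

No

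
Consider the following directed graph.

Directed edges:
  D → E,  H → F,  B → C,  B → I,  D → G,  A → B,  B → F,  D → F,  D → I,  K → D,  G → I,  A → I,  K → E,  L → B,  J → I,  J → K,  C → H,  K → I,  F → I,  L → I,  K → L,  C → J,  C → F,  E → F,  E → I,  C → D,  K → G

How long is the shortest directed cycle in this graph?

For each vertex v, BFS finds the shortest path from v back to v.
The shortest such closed walk is B → C → J → K → L → B, length 5.

5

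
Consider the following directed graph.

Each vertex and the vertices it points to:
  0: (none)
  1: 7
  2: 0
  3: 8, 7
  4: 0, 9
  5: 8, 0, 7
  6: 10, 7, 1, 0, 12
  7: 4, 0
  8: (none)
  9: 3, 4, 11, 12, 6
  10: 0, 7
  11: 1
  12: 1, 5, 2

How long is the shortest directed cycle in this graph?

For each vertex v, BFS finds the shortest path from v back to v.
The shortest such closed walk is 9 → 4 → 9, length 2.

2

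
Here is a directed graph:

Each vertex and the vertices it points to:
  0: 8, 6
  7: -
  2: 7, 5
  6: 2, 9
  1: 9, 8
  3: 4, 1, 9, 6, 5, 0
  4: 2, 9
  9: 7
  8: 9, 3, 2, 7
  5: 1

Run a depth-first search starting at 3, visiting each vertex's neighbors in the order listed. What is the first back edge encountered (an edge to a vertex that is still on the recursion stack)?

DFS from 3 (visiting each vertex's neighbors in the order listed); mark gray on enter, black on exit:
3 gray
  4 gray
    2 gray
      7 gray
      7 black
      5 gray
        1 gray
          9 gray
            9→7: 7 black — skip
          9 black
          8 gray
            8→9: 9 black — skip
            8→3: 3 is gray → back edge
First back edge: 8 → 3.

8→3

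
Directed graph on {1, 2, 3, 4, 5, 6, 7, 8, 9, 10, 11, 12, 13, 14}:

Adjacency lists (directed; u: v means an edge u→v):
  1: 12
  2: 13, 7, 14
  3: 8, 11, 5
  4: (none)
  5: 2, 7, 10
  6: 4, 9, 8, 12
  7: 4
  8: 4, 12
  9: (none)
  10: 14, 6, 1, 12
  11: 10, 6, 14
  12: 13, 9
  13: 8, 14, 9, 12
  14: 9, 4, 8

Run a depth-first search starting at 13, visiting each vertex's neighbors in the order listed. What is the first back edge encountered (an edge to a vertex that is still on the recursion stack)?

DFS from 13 (visiting each vertex's neighbors in the order listed); mark gray on enter, black on exit:
13 gray
  8 gray
    4 gray
    4 black
    12 gray
      12→13: 13 is gray → back edge
First back edge: 12 → 13.

12→13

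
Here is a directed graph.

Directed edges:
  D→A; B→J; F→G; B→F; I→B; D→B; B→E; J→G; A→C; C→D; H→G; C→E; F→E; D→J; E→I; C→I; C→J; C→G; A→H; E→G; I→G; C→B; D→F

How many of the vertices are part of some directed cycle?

7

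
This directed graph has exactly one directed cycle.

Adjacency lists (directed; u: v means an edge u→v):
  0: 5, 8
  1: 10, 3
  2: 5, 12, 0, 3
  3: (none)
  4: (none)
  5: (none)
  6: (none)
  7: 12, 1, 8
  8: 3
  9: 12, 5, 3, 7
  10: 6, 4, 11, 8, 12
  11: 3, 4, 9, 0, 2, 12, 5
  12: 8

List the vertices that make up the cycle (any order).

DFS with gray/black marking from 10:
10 gray
  6 gray
  6 black
  4 gray
  4 black
  11 gray
    3 gray
    3 black
    11→4: 4 black — skip
    9 gray
      12 gray
        8 gray
          8→3: 3 black — skip
        8 black
      12 black
      5 gray
      5 black
      9→3: 3 black — skip
      7 gray
        7→12: 12 black — skip
        1 gray
          1→10: 10 is gray → back edge
Back edge closes the cycle 10 → 11 → 9 → 7 → 1 → 10; its vertices are {1, 7, 9, 10, 11}.

1, 7, 9, 10, 11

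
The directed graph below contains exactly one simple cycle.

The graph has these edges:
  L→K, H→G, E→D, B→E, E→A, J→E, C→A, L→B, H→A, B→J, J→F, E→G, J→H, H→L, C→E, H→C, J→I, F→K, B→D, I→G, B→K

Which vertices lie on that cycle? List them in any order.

DFS with gray/black marking from J:
J gray
  E gray
    D gray
    D black
    A gray
    A black
    G gray
    G black
  E black
  H gray
    L gray
      K gray
      K black
      B gray
        B→K: K black — skip
        B→E: E black — skip
        B→D: D black — skip
        B→J: J is gray → back edge
Back edge closes the cycle J → H → L → B → J; its vertices are {B, H, J, L}.

B, H, J, L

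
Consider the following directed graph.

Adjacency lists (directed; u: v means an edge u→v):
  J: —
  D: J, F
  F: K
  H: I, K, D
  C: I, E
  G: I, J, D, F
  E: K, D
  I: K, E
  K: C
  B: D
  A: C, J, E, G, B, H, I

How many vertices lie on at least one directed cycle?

6

A vertex is on a directed cycle iff it belongs to a strongly connected component of size ≥ 2 (or has a self-loop).
The vertices on cycles are {C, D, E, F, I, K} — 6 in total.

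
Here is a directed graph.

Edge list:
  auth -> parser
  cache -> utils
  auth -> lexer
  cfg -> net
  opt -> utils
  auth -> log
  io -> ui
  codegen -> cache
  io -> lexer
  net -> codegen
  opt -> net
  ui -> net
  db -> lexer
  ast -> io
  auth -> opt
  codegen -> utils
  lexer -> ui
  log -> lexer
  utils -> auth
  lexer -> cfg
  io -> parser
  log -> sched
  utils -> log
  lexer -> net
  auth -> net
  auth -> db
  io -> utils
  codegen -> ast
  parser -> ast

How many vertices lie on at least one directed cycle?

14

A vertex is on a directed cycle iff it belongs to a strongly connected component of size ≥ 2 (or has a self-loop).
The vertices on cycles are {db, io, ui, ast, cfg, log, net, opt, auth, cache, lexer, utils, parser, codegen} — 14 in total.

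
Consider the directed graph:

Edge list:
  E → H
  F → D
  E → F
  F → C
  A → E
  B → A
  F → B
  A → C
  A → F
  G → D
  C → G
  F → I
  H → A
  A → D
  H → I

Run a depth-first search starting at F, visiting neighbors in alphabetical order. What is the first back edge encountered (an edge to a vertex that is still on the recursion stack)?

E→F

DFS from F (visiting neighbors in alphabetical order); mark gray on enter, black on exit:
F gray
  B gray
    A gray
      C gray
        G gray
          D gray
          D black
        G black
      C black
      A→D: D black — skip
      E gray
        E→F: F is gray → back edge
First back edge: E → F.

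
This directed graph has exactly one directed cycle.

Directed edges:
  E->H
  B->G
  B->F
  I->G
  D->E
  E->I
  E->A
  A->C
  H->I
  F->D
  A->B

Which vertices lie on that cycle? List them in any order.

DFS with gray/black marking from D:
D gray
  E gray
    A gray
      C gray
      C black
      B gray
        G gray
        G black
        F gray
          F→D: D is gray → back edge
Back edge closes the cycle D → E → A → B → F → D; its vertices are {A, B, D, E, F}.

A, B, D, E, F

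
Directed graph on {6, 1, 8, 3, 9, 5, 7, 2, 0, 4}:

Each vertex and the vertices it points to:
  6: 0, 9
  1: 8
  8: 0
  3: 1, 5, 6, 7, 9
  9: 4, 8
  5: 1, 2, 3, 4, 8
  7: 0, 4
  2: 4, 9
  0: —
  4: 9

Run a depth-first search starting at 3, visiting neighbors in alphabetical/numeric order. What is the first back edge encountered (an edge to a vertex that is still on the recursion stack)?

9->4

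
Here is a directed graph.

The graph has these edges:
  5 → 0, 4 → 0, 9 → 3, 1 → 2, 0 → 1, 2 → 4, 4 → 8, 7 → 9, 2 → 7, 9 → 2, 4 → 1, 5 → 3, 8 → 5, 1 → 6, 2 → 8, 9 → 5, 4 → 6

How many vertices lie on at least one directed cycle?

8

A vertex is on a directed cycle iff it belongs to a strongly connected component of size ≥ 2 (or has a self-loop).
The vertices on cycles are {0, 1, 2, 4, 5, 7, 8, 9} — 8 in total.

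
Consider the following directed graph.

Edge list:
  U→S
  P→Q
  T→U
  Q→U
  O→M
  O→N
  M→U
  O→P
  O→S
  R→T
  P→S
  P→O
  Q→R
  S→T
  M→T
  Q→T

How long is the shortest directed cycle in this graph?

For each vertex v, BFS finds the shortest path from v back to v.
The shortest such closed walk is P → O → P, length 2.

2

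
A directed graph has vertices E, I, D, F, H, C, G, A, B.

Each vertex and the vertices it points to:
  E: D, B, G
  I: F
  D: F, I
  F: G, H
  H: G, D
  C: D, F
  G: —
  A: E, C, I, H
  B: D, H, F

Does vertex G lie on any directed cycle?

G lies on a cycle iff there is a path from G back to itself.
Exploring from G, it never reaches itself; equivalently, its strongly connected component is a singleton.

No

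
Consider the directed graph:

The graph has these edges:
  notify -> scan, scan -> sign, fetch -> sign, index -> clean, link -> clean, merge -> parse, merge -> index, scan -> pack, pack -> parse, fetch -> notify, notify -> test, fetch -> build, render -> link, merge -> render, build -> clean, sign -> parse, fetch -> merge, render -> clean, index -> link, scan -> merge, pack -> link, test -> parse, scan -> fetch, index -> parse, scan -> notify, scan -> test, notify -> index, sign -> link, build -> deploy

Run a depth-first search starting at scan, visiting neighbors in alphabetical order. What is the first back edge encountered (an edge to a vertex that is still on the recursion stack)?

notify->scan

DFS from scan (visiting neighbors in alphabetical order); mark gray on enter, black on exit:
scan gray
  fetch gray
    build gray
      clean gray
      clean black
      deploy gray
      deploy black
    build black
    merge gray
      index gray
        index→clean: clean black — skip
        link gray
          link→clean: clean black — skip
        link black
        parse gray
        parse black
      index black
      merge→parse: parse black — skip
      render gray
        render→clean: clean black — skip
        render→link: link black — skip
      render black
    merge black
    notify gray
      notify→index: index black — skip
      notify→scan: scan is gray → back edge
First back edge: notify → scan.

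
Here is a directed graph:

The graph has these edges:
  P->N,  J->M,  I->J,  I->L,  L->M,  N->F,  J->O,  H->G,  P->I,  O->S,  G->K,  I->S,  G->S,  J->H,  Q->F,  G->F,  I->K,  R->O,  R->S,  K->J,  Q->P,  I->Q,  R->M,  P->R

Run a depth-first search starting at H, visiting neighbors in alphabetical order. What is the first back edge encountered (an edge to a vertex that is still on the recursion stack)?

J->H

DFS from H (visiting neighbors in alphabetical order); mark gray on enter, black on exit:
H gray
  G gray
    F gray
    F black
    K gray
      J gray
        J→H: H is gray → back edge
First back edge: J → H.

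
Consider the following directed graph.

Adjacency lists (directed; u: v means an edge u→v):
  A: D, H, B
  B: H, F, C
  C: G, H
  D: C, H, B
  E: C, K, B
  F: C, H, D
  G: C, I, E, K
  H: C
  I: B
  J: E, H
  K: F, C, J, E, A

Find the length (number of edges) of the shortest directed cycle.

For each vertex v, BFS finds the shortest path from v back to v.
The shortest such closed walk is G → C → G, length 2.

2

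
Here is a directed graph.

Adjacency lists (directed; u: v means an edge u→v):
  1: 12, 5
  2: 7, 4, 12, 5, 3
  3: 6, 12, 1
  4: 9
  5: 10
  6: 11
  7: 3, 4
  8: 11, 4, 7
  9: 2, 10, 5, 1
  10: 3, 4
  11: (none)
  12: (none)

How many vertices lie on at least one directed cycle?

8

A vertex is on a directed cycle iff it belongs to a strongly connected component of size ≥ 2 (or has a self-loop).
The vertices on cycles are {1, 2, 3, 4, 5, 7, 9, 10} — 8 in total.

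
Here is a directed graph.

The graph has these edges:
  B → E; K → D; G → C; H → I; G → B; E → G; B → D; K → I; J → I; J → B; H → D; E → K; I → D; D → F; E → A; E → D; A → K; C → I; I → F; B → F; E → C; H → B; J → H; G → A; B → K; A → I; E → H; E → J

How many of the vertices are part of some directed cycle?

5

A vertex is on a directed cycle iff it belongs to a strongly connected component of size ≥ 2 (or has a self-loop).
The vertices on cycles are {B, E, G, H, J} — 5 in total.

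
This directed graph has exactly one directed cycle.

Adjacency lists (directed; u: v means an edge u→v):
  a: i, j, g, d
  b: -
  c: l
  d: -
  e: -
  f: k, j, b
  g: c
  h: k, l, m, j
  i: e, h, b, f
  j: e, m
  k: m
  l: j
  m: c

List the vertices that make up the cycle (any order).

DFS with gray/black marking from j:
j gray
  e gray
  e black
  m gray
    c gray
      l gray
        l→j: j is gray → back edge
Back edge closes the cycle j → m → c → l → j; its vertices are {c, j, l, m}.

c, j, l, m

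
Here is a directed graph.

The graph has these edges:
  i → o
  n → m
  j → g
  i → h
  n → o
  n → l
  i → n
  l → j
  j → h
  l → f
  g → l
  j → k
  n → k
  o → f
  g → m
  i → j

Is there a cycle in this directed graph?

DFS with white/gray/black marking, starting from g:
g gray
  m gray
  m black
  l gray
    j gray
      h gray
      h black
      j→g: g is gray → back edge
Back edge found, so a cycle exists: g → l → j → g.

Yes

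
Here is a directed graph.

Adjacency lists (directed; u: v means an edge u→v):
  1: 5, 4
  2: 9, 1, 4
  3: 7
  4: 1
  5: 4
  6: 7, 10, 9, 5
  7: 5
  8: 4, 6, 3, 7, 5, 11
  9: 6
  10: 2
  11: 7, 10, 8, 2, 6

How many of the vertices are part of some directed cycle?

A vertex is on a directed cycle iff it belongs to a strongly connected component of size ≥ 2 (or has a self-loop).
The vertices on cycles are {1, 2, 4, 5, 6, 8, 9, 10, 11} — 9 in total.

9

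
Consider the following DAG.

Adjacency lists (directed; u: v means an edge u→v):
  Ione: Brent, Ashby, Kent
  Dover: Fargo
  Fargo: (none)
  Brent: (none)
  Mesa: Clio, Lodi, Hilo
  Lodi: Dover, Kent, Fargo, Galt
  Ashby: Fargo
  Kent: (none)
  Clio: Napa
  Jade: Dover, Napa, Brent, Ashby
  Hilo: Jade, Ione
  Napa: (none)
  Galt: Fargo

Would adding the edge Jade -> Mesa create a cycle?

Adding Jade→Mesa creates a cycle iff Mesa can already reach Jade.
Path from Mesa: Mesa → Hilo → Jade.
So Mesa → … → Jade → Mesa is a cycle.

Yes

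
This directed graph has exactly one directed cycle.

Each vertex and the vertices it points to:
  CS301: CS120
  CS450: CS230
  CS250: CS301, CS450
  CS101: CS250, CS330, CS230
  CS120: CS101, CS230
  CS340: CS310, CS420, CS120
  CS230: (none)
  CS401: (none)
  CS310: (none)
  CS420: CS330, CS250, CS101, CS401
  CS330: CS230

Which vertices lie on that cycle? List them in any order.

DFS with gray/black marking from CS101:
CS101 gray
  CS250 gray
    CS301 gray
      CS120 gray
        CS120→CS101: CS101 is gray → back edge
Back edge closes the cycle CS101 → CS250 → CS301 → CS120 → CS101; its vertices are {CS101, CS120, CS250, CS301}.

CS101, CS120, CS250, CS301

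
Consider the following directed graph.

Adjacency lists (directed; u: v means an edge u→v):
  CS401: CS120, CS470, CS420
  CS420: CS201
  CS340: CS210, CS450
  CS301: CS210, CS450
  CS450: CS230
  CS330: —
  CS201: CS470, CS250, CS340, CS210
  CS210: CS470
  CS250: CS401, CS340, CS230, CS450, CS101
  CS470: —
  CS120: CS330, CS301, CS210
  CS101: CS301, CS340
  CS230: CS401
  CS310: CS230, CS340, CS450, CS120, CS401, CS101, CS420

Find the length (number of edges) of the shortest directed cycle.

4

For each vertex v, BFS finds the shortest path from v back to v.
The shortest such closed walk is CS401 → CS420 → CS201 → CS250 → CS401, length 4.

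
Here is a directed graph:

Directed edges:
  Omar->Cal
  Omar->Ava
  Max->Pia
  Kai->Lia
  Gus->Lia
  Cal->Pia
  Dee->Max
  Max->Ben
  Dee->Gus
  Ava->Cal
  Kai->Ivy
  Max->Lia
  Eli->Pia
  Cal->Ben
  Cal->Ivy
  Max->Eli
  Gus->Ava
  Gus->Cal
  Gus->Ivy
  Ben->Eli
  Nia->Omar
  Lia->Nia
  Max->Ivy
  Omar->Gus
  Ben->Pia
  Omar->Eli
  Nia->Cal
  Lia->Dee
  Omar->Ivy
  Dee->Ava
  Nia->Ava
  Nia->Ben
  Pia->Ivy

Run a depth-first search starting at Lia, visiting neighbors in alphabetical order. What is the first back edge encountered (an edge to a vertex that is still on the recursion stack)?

Gus->Lia

DFS from Lia (visiting neighbors in alphabetical order); mark gray on enter, black on exit:
Lia gray
  Dee gray
    Ava gray
      Cal gray
        Ben gray
          Eli gray
            Pia gray
              Ivy gray
              Ivy black
            Pia black
          Eli black
          Ben→Pia: Pia black — skip
        Ben black
        Cal→Ivy: Ivy black — skip
        Cal→Pia: Pia black — skip
      Cal black
    Ava black
    Gus gray
      Gus→Ava: Ava black — skip
      Gus→Cal: Cal black — skip
      Gus→Ivy: Ivy black — skip
      Gus→Lia: Lia is gray → back edge
First back edge: Gus → Lia.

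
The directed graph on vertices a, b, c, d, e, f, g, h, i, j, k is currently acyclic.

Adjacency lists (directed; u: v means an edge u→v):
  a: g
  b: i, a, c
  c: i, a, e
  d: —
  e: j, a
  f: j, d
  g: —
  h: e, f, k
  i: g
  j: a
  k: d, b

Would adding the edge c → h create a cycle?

Yes

Adding c→h creates a cycle iff h can already reach c.
Path from h: h → k → b → c.
So h → … → c → h is a cycle.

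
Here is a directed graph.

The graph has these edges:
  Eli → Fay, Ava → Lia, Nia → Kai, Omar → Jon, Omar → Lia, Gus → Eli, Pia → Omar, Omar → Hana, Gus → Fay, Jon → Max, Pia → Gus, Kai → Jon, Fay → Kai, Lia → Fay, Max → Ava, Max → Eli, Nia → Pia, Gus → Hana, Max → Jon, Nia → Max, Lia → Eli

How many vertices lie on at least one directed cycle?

A vertex is on a directed cycle iff it belongs to a strongly connected component of size ≥ 2 (or has a self-loop).
The vertices on cycles are {Ava, Eli, Fay, Jon, Kai, Lia, Max} — 7 in total.

7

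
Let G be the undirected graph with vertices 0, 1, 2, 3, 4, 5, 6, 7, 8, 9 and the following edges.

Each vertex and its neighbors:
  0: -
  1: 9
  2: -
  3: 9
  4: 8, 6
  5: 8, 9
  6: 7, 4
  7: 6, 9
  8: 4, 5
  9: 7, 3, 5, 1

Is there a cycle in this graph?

Yes

DFS, tracking each vertex's parent; an edge to a visited non-parent vertex closes a cycle.
Start from 3:
visit 3 (parent –)
  visit 9 (parent 3)
    visit 7 (parent 9)
      visit 6 (parent 7)
        6–7: parent, skip
        visit 4 (parent 6)
          visit 8 (parent 4)
            8–4: parent, skip
            visit 5 (parent 8)
              5–8: parent, skip
              5–9: 9 visited and ≠ parent → cycle
Cycle: 9 – 7 – 6 – 4 – 8 – 5 – 9.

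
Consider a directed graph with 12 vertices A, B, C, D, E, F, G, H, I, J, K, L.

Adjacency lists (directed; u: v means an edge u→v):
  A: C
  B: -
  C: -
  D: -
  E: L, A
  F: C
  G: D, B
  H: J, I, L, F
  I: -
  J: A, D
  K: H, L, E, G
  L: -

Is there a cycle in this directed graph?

No

DFS with white/gray/black marking, starting from E:
E gray
  L gray
  L black
  A gray
    C gray
    C black
  A black
E black
B gray
B black
D gray
D black
F gray
  F→C: C black — skip
F black
G gray
  G→D: D black — skip
  G→B: B black — skip
G black
H gray
  J gray
    J→A: A black — skip
    J→D: D black — skip
  J black
  I gray
  I black
  H→L: L black — skip
  H→F: F black — skip
H black
K gray
  K→H: H black — skip
  K→L: L black — skip
  K→E: E black — skip
  K→G: G black — skip
K black
Every edge goes to a white or black vertex — no back edge, so the graph is acyclic.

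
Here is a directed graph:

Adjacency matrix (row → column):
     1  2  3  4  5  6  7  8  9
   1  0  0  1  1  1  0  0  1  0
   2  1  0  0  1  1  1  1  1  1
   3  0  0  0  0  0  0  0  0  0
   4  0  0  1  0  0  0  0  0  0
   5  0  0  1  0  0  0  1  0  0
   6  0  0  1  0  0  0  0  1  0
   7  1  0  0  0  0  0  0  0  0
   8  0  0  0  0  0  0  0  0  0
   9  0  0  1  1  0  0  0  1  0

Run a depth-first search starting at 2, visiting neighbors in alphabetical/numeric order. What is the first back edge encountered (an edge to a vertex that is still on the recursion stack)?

DFS from 2 (visiting neighbors in alphabetical/numeric order); mark gray on enter, black on exit:
2 gray
  1 gray
    3 gray
    3 black
    4 gray
      4→3: 3 black — skip
    4 black
    5 gray
      5→3: 3 black — skip
      7 gray
        7→1: 1 is gray → back edge
First back edge: 7 → 1.

7->1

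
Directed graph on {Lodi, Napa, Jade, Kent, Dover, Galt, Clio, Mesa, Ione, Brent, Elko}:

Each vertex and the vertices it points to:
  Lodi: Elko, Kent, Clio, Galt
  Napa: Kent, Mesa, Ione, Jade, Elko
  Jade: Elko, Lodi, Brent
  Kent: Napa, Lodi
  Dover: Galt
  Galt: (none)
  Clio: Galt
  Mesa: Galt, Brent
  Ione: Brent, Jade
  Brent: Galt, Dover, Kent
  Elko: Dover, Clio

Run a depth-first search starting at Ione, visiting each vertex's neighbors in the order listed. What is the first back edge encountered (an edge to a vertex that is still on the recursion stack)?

DFS from Ione (visiting each vertex's neighbors in the order listed); mark gray on enter, black on exit:
Ione gray
  Brent gray
    Galt gray
    Galt black
    Dover gray
      Dover→Galt: Galt black — skip
    Dover black
    Kent gray
      Napa gray
        Napa→Kent: Kent is gray → back edge
First back edge: Napa → Kent.

Napa->Kent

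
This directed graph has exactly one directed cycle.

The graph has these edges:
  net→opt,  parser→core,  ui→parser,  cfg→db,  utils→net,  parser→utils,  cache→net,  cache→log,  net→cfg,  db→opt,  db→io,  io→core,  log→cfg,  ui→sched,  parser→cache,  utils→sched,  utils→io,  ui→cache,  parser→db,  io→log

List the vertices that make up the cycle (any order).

DFS with gray/black marking from db:
db gray
  opt gray
  opt black
  io gray
    core gray
    core black
    log gray
      cfg gray
        cfg→db: db is gray → back edge
Back edge closes the cycle db → io → log → cfg → db; its vertices are {db, io, cfg, log}.

db, io, cfg, log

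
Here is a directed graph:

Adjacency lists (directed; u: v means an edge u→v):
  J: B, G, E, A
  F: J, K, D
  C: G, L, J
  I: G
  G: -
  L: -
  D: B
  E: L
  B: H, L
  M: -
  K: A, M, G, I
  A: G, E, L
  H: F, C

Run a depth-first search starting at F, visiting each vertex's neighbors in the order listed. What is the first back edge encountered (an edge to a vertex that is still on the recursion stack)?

DFS from F (visiting each vertex's neighbors in the order listed); mark gray on enter, black on exit:
F gray
  J gray
    B gray
      H gray
        H→F: F is gray → back edge
First back edge: H → F.

H→F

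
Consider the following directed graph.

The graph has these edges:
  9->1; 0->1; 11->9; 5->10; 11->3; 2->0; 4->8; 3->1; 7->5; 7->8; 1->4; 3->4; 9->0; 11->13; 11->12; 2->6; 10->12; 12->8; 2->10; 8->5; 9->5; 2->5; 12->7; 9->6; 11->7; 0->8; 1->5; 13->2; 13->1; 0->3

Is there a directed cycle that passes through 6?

6 lies on a cycle iff there is a path from 6 back to itself.
Exploring from 6, it never reaches itself; equivalently, its strongly connected component is a singleton.

No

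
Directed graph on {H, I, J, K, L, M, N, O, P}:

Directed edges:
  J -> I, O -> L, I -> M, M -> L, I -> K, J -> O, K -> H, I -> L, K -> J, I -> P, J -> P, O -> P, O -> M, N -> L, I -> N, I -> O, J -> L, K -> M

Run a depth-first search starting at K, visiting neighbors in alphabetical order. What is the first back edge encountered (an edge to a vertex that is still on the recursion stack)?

DFS from K (visiting neighbors in alphabetical order); mark gray on enter, black on exit:
K gray
  H gray
  H black
  J gray
    I gray
      I→K: K is gray → back edge
First back edge: I → K.

I->K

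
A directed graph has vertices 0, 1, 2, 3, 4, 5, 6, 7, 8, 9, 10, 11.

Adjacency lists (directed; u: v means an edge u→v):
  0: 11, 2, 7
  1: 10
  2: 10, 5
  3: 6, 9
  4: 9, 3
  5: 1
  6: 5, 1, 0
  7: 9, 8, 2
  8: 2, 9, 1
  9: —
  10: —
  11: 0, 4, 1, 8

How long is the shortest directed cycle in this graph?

2

For each vertex v, BFS finds the shortest path from v back to v.
The shortest such closed walk is 11 → 0 → 11, length 2.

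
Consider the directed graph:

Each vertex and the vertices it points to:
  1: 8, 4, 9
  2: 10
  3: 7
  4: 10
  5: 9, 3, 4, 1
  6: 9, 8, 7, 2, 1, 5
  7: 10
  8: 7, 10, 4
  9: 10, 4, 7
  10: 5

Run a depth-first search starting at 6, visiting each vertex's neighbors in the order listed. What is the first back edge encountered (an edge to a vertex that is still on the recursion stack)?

DFS from 6 (visiting each vertex's neighbors in the order listed); mark gray on enter, black on exit:
6 gray
  9 gray
    10 gray
      5 gray
        5→9: 9 is gray → back edge
First back edge: 5 → 9.

5→9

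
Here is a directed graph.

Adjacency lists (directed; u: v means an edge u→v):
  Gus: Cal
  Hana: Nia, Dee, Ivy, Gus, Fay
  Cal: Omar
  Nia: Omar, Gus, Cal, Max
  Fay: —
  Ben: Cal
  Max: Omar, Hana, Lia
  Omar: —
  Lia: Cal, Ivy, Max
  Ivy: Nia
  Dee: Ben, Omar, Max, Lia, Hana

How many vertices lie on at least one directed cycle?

A vertex is on a directed cycle iff it belongs to a strongly connected component of size ≥ 2 (or has a self-loop).
The vertices on cycles are {Dee, Ivy, Lia, Max, Nia, Hana} — 6 in total.

6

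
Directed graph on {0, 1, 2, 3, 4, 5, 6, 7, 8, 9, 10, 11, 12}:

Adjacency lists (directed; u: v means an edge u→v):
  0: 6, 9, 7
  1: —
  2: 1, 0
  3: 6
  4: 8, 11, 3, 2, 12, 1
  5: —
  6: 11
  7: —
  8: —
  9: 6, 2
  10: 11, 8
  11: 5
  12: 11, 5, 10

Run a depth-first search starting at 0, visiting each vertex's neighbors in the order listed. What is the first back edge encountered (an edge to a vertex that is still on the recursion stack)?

DFS from 0 (visiting each vertex's neighbors in the order listed); mark gray on enter, black on exit:
0 gray
  6 gray
    11 gray
      5 gray
      5 black
    11 black
  6 black
  9 gray
    9→6: 6 black — skip
    2 gray
      1 gray
      1 black
      2→0: 0 is gray → back edge
First back edge: 2 → 0.

2->0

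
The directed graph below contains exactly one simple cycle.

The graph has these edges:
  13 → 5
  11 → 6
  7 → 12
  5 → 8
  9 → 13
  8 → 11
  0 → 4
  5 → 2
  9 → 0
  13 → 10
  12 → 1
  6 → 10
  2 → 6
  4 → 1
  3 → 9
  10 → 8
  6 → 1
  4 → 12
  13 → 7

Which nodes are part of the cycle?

6, 8, 10, 11

DFS with gray/black marking from 10:
10 gray
  8 gray
    11 gray
      6 gray
        6→10: 10 is gray → back edge
Back edge closes the cycle 10 → 8 → 11 → 6 → 10; its vertices are {6, 8, 10, 11}.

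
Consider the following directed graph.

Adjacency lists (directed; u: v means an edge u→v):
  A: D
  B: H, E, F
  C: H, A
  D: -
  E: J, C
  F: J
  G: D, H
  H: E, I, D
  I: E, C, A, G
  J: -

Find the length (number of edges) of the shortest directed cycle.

For each vertex v, BFS finds the shortest path from v back to v.
The shortest such closed walk is H → I → G → H, length 3.

3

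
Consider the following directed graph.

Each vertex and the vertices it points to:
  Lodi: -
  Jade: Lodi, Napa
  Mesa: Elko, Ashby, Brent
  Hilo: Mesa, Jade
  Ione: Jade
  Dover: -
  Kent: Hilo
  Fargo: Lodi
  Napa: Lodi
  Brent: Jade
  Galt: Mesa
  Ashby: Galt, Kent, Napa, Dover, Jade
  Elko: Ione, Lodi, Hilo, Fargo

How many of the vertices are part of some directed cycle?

A vertex is on a directed cycle iff it belongs to a strongly connected component of size ≥ 2 (or has a self-loop).
The vertices on cycles are {Elko, Galt, Hilo, Kent, Mesa, Ashby} — 6 in total.

6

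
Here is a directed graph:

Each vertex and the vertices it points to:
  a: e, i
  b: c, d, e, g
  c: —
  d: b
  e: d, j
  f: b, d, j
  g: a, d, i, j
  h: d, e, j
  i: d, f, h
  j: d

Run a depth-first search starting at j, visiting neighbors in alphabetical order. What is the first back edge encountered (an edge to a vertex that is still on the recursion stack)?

b->d

DFS from j (visiting neighbors in alphabetical order); mark gray on enter, black on exit:
j gray
  d gray
    b gray
      c gray
      c black
      b→d: d is gray → back edge
First back edge: b → d.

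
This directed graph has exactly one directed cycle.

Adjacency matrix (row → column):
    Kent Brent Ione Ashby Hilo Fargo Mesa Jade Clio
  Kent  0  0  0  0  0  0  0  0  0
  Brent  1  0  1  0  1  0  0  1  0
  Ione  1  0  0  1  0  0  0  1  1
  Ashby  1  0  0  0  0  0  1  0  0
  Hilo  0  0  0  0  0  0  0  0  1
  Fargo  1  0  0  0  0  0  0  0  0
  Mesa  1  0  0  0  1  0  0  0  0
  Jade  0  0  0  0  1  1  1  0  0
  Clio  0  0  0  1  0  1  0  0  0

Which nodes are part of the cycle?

DFS with gray/black marking from Mesa:
Mesa gray
  Hilo gray
    Clio gray
      Ashby gray
        Ashby→Mesa: Mesa is gray → back edge
Back edge closes the cycle Mesa → Hilo → Clio → Ashby → Mesa; its vertices are {Clio, Hilo, Mesa, Ashby}.

Clio, Hilo, Mesa, Ashby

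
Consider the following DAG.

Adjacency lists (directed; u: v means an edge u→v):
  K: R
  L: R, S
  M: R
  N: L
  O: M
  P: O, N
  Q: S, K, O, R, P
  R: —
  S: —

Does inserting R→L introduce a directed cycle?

Yes

Adding R→L creates a cycle iff L can already reach R.
Path from L: L → R.
So L → … → R → L is a cycle.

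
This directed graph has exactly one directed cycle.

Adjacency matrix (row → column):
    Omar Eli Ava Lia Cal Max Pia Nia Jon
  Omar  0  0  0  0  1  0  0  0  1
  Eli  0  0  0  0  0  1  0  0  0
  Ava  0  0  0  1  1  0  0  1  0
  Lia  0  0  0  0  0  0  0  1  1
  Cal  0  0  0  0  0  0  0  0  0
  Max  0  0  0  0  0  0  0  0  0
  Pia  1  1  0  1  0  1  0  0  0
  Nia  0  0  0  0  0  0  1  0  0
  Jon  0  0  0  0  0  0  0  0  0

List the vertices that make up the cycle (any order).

Lia, Nia, Pia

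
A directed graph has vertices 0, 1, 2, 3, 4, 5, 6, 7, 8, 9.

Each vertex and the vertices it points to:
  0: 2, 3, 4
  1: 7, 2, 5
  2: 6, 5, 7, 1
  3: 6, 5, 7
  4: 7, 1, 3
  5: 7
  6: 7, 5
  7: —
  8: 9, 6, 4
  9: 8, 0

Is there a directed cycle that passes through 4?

4 lies on a cycle iff there is a path from 4 back to itself.
Exploring from 4, it never reaches itself; equivalently, its strongly connected component is a singleton.

No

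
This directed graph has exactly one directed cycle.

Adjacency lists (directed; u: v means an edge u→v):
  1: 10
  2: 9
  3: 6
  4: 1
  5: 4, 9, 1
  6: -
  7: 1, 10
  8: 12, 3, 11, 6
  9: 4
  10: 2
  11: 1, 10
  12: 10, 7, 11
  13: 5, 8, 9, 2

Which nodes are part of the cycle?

1, 2, 4, 9, 10

DFS with gray/black marking from 2:
2 gray
  9 gray
    4 gray
      1 gray
        10 gray
          10→2: 2 is gray → back edge
Back edge closes the cycle 2 → 9 → 4 → 1 → 10 → 2; its vertices are {1, 2, 4, 9, 10}.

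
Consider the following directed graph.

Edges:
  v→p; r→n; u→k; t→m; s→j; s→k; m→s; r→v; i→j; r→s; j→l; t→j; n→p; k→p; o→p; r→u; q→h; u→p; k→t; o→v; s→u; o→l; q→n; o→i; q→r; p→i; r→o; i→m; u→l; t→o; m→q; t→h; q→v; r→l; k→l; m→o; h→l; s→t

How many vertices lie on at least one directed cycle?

A vertex is on a directed cycle iff it belongs to a strongly connected component of size ≥ 2 (or has a self-loop).
The vertices on cycles are {i, k, m, n, o, p, q, r, s, t, u, v} — 12 in total.

12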